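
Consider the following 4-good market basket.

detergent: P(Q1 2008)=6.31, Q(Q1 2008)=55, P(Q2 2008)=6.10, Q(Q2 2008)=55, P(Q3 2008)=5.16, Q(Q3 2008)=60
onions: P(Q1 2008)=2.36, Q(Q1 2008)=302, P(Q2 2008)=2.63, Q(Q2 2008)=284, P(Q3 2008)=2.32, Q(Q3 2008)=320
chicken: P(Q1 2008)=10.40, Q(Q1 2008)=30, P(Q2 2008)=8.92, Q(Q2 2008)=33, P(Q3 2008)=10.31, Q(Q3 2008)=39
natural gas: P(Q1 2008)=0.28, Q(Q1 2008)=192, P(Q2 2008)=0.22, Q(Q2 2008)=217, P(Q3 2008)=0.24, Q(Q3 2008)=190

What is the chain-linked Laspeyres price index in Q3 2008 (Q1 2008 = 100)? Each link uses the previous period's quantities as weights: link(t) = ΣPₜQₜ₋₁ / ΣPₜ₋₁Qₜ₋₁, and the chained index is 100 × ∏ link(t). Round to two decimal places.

Link Q1 2008→Q2 2008:
ΣP(Q2 2008)Q(Q1 2008) = 6.10×55 + 2.63×302 + 8.92×30 + 0.22×192 = 335.5 + 794.26 + 267.6 + 42.24 = 1439.6
ΣP(Q1 2008)Q(Q1 2008) = 6.31×55 + 2.36×302 + 10.40×30 + 0.28×192 = 347.05 + 712.72 + 312 + 53.76 = 1425.53
link = 1439.6/1425.53 = 1.009870
Link Q2 2008→Q3 2008:
ΣP(Q3 2008)Q(Q2 2008) = 5.16×55 + 2.32×284 + 10.31×33 + 0.24×217 = 283.8 + 658.88 + 340.23 + 52.08 = 1334.99
ΣP(Q2 2008)Q(Q2 2008) = 6.10×55 + 2.63×284 + 8.92×33 + 0.22×217 = 335.5 + 746.92 + 294.36 + 47.74 = 1424.52
link = 1334.99/1424.52 = 0.937151
Chained index = 100 × 1.009870 × 0.937151 = 94.6400

94.64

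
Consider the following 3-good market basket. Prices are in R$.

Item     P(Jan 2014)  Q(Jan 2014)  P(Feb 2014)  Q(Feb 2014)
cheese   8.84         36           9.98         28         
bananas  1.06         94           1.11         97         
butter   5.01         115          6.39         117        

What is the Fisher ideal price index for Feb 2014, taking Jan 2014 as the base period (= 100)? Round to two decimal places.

120.87

Laspeyres component (base-period weights):
ΣP(Feb 2014)Q(Jan 2014) = 9.98×36 + 1.11×94 + 6.39×115 = 359.28 + 104.34 + 734.85 = 1198.47
ΣP(Jan 2014)Q(Jan 2014) = 8.84×36 + 1.06×94 + 5.01×115 = 318.24 + 99.64 + 576.15 = 994.03
L = 1198.47 / 994.03 × 100 = 120.5668
Paasche component (current-period weights):
ΣP(Feb 2014)Q(Feb 2014) = 9.98×28 + 1.11×97 + 6.39×117 = 279.44 + 107.67 + 747.63 = 1134.74
ΣP(Jan 2014)Q(Feb 2014) = 8.84×28 + 1.06×97 + 5.01×117 = 247.52 + 102.82 + 586.17 = 936.51
P = 1134.74 / 936.51 × 100 = 121.1669
Fisher = √(L × P) = √(120.5668 × 121.1669) = 120.8665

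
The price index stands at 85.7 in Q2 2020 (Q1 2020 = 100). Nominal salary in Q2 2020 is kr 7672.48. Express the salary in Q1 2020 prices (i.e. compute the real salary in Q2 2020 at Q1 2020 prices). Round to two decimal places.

Real = Nominal ÷ (Index/100) = 7672.48 ÷ (85.7/100)
     = 7672.48 ÷ 0.857 = 8952.7188

8952.72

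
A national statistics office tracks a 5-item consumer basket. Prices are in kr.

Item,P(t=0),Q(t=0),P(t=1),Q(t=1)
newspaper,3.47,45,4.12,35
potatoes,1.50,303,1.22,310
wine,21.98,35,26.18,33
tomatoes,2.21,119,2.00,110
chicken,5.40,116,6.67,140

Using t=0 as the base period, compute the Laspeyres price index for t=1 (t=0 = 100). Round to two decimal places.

Laspeyres price index uses base-period quantities as weights.
ΣP(t=1)·Q(t=0) = 4.12×45 + 1.22×303 + 26.18×35 + 2.00×119 + 6.67×116 = 185.4 + 369.66 + 916.3 + 238 + 773.72 = 2483.08
ΣP(t=0)·Q(t=0) = 3.47×45 + 1.50×303 + 21.98×35 + 2.21×119 + 5.40×116 = 156.15 + 454.5 + 769.3 + 262.99 + 626.4 = 2269.34
Index = 2483.08 / 2269.34 × 100 = 109.4186

109.42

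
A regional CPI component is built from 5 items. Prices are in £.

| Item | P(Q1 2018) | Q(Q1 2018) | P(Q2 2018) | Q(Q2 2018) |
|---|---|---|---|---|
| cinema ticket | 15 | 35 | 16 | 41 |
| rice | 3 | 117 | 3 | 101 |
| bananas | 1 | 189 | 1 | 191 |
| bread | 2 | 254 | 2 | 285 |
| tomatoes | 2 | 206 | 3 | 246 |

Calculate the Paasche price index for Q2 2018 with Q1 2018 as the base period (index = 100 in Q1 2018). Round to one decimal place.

Paasche price index uses current-period quantities as weights.
ΣP(Q2 2018)·Q(Q2 2018) = 16×41 + 3×101 + 1×191 + 2×285 + 3×246 = 656 + 303 + 191 + 570 + 738 = 2458
ΣP(Q1 2018)·Q(Q2 2018) = 15×41 + 3×101 + 1×191 + 2×285 + 2×246 = 615 + 303 + 191 + 570 + 492 = 2171
Index = 2458 / 2171 × 100 = 113.2197

113.2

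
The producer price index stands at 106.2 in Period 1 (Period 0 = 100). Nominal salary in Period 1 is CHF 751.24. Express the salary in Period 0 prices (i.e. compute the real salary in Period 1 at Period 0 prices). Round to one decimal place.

707.4

Real = Nominal ÷ (Index/100) = 751.24 ÷ (106.2/100)
     = 751.24 ÷ 1.062 = 707.3823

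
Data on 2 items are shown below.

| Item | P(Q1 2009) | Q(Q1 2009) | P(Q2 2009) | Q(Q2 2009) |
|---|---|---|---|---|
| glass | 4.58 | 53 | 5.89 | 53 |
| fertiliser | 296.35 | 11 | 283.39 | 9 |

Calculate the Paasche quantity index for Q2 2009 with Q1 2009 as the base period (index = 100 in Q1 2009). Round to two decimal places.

83.47

Paasche quantity index uses current-period prices as weights.
ΣP(Q2 2009)·Q(Q2 2009) = 5.89×53 + 283.39×9 = 312.17 + 2550.51 = 2862.68
ΣP(Q2 2009)·Q(Q1 2009) = 5.89×53 + 283.39×11 = 312.17 + 3117.29 = 3429.46
Index = 2862.68 / 3429.46 × 100 = 83.4732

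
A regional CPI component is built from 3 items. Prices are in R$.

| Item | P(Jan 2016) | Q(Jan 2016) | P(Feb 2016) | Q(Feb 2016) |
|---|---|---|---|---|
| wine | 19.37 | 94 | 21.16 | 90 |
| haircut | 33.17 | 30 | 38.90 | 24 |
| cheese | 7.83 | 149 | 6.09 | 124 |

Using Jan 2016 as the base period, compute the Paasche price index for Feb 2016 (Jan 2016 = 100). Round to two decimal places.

102.36

Paasche price index uses current-period quantities as weights.
ΣP(Feb 2016)·Q(Feb 2016) = 21.16×90 + 38.90×24 + 6.09×124 = 1904.4 + 933.6 + 755.16 = 3593.16
ΣP(Jan 2016)·Q(Feb 2016) = 19.37×90 + 33.17×24 + 7.83×124 = 1743.3 + 796.08 + 970.92 = 3510.3
Index = 3593.16 / 3510.3 × 100 = 102.3605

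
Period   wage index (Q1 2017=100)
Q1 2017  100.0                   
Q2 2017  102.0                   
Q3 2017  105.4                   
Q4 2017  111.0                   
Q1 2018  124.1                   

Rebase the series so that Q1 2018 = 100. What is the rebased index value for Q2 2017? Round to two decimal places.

82.19

Rebased(Q2 2017) = 102.0 / 124.1 × 100 = 82.1918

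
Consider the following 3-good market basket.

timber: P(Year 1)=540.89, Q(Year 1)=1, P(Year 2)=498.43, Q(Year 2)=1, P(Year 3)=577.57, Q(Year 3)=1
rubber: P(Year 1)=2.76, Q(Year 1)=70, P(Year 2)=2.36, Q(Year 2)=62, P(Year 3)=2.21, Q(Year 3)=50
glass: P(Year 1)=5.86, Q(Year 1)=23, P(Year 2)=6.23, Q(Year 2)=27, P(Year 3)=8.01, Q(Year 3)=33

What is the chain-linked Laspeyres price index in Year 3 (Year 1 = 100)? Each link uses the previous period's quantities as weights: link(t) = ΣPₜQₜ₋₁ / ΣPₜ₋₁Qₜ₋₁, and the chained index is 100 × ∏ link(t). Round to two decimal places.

Link Year 1→Year 2:
ΣP(Year 2)Q(Year 1) = 498.43×1 + 2.36×70 + 6.23×23 = 498.43 + 165.2 + 143.29 = 806.92
ΣP(Year 1)Q(Year 1) = 540.89×1 + 2.76×70 + 5.86×23 = 540.89 + 193.2 + 134.78 = 868.87
link = 806.92/868.87 = 0.928700
Link Year 2→Year 3:
ΣP(Year 3)Q(Year 2) = 577.57×1 + 2.21×62 + 8.01×27 = 577.57 + 137.02 + 216.27 = 930.86
ΣP(Year 2)Q(Year 2) = 498.43×1 + 2.36×62 + 6.23×27 = 498.43 + 146.32 + 168.21 = 812.96
link = 930.86/812.96 = 1.145026
Chained index = 100 × 0.928700 × 1.145026 = 106.3386

106.34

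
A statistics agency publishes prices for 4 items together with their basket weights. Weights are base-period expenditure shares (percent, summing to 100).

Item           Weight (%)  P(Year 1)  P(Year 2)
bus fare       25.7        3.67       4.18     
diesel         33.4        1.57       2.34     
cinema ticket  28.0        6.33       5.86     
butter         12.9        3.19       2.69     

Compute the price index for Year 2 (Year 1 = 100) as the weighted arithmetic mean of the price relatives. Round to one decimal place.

115.9

bus fare: 25.7 × (4.18/3.67) = 25.7 × 1.138965 = 29.2714
diesel: 33.4 × (2.34/1.57) = 33.4 × 1.490446 = 49.7809
cinema ticket: 28.0 × (5.86/6.33) = 28.0 × 0.925750 = 25.9210
butter: 12.9 × (2.69/3.19) = 12.9 × 0.843260 = 10.8781
Index = Σ wᵢ·(p₁ᵢ/p₀ᵢ) = 29.2714 + 49.7809 + 25.9210 + 10.8781 = 115.8513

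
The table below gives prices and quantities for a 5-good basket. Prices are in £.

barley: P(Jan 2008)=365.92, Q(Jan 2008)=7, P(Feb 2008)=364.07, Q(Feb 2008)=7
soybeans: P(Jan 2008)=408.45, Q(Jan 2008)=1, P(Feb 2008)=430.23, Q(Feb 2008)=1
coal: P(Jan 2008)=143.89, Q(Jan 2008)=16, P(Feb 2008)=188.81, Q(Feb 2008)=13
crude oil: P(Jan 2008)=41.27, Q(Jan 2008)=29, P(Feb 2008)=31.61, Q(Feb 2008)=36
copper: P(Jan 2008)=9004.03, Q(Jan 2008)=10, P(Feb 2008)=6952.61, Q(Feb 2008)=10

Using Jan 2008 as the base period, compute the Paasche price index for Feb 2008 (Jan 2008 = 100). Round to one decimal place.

Paasche price index uses current-period quantities as weights.
ΣP(Feb 2008)·Q(Feb 2008) = 364.07×7 + 430.23×1 + 188.81×13 + 31.61×36 + 6952.61×10 = 2548.49 + 430.23 + 2454.53 + 1137.96 + 69526.1 = 76097.31
ΣP(Jan 2008)·Q(Feb 2008) = 365.92×7 + 408.45×1 + 143.89×13 + 41.27×36 + 9004.03×10 = 2561.44 + 408.45 + 1870.57 + 1485.72 + 90040.3 = 96366.48
Index = 76097.31 / 96366.48 × 100 = 78.9666

79.0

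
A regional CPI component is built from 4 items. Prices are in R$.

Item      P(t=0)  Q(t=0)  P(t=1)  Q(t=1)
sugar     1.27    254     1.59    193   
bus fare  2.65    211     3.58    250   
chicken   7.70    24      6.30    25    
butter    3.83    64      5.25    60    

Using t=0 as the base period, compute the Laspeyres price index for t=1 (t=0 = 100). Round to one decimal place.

Laspeyres price index uses base-period quantities as weights.
ΣP(t=1)·Q(t=0) = 1.59×254 + 3.58×211 + 6.30×24 + 5.25×64 = 403.86 + 755.38 + 151.2 + 336 = 1646.44
ΣP(t=0)·Q(t=0) = 1.27×254 + 2.65×211 + 7.70×24 + 3.83×64 = 322.58 + 559.15 + 184.8 + 245.12 = 1311.65
Index = 1646.44 / 1311.65 × 100 = 125.5243

125.5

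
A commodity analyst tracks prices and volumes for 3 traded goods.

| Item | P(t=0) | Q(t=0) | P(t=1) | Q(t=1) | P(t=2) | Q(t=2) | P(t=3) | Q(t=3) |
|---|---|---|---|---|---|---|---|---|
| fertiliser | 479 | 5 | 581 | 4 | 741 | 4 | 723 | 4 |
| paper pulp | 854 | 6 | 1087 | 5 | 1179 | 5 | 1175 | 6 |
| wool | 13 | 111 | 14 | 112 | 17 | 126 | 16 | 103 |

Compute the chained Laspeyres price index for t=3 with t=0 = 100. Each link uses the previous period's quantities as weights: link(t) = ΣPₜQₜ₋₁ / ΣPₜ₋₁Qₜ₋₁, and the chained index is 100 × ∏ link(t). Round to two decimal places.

138.59

Link t=0→t=1:
ΣP(t=1)Q(t=0) = 581×5 + 1087×6 + 14×111 = 2905 + 6522 + 1554 = 10981
ΣP(t=0)Q(t=0) = 479×5 + 854×6 + 13×111 = 2395 + 5124 + 1443 = 8962
link = 10981/8962 = 1.225285
Link t=1→t=2:
ΣP(t=2)Q(t=1) = 741×4 + 1179×5 + 17×112 = 2964 + 5895 + 1904 = 10763
ΣP(t=1)Q(t=1) = 581×4 + 1087×5 + 14×112 = 2324 + 5435 + 1568 = 9327
link = 10763/9327 = 1.153962
Link t=2→t=3:
ΣP(t=3)Q(t=2) = 723×4 + 1175×5 + 16×126 = 2892 + 5875 + 2016 = 10783
ΣP(t=2)Q(t=2) = 741×4 + 1179×5 + 17×126 = 2964 + 5895 + 2142 = 11001
link = 10783/11001 = 0.980184
Chained index = 100 × 1.225285 × 1.153962 × 0.980184 = 138.5912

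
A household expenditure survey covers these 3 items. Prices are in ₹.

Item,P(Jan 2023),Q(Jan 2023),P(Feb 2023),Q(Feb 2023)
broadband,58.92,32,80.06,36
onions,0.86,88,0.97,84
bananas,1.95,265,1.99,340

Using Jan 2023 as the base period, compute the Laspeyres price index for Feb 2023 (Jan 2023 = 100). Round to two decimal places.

128.12

Laspeyres price index uses base-period quantities as weights.
ΣP(Feb 2023)·Q(Jan 2023) = 80.06×32 + 0.97×88 + 1.99×265 = 2561.92 + 85.36 + 527.35 = 3174.63
ΣP(Jan 2023)·Q(Jan 2023) = 58.92×32 + 0.86×88 + 1.95×265 = 1885.44 + 75.68 + 516.75 = 2477.87
Index = 3174.63 / 2477.87 × 100 = 128.1193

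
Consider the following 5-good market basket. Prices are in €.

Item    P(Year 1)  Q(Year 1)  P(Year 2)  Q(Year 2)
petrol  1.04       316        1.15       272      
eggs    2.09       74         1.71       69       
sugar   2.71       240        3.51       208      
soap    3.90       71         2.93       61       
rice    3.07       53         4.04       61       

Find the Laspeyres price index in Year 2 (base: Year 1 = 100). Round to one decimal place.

Laspeyres price index uses base-period quantities as weights.
ΣP(Year 2)·Q(Year 1) = 1.15×316 + 1.71×74 + 3.51×240 + 2.93×71 + 4.04×53 = 363.4 + 126.54 + 842.4 + 208.03 + 214.12 = 1754.49
ΣP(Year 1)·Q(Year 1) = 1.04×316 + 2.09×74 + 2.71×240 + 3.90×71 + 3.07×53 = 328.64 + 154.66 + 650.4 + 276.9 + 162.71 = 1573.31
Index = 1754.49 / 1573.31 × 100 = 111.5158

111.5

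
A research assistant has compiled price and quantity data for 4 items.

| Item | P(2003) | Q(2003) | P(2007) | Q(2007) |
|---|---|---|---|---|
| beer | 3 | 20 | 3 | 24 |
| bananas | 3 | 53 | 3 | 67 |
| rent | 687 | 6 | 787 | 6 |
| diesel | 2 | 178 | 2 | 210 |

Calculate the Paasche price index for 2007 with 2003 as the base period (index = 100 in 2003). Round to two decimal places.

Paasche price index uses current-period quantities as weights.
ΣP(2007)·Q(2007) = 3×24 + 3×67 + 787×6 + 2×210 = 72 + 201 + 4722 + 420 = 5415
ΣP(2003)·Q(2007) = 3×24 + 3×67 + 687×6 + 2×210 = 72 + 201 + 4122 + 420 = 4815
Index = 5415 / 4815 × 100 = 112.4611

112.46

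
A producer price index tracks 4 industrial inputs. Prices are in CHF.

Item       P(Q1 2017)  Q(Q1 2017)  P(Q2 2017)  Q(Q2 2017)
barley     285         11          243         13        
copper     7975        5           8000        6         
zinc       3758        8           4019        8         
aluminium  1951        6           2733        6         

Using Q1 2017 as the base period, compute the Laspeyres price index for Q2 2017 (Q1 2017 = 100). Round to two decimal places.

107.60

Laspeyres price index uses base-period quantities as weights.
ΣP(Q2 2017)·Q(Q1 2017) = 243×11 + 8000×5 + 4019×8 + 2733×6 = 2673 + 40000 + 32152 + 16398 = 91223
ΣP(Q1 2017)·Q(Q1 2017) = 285×11 + 7975×5 + 3758×8 + 1951×6 = 3135 + 39875 + 30064 + 11706 = 84780
Index = 91223 / 84780 × 100 = 107.5997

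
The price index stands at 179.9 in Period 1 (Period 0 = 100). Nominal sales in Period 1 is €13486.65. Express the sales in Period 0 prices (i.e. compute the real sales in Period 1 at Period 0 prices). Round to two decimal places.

7496.75

Real = Nominal ÷ (Index/100) = 13486.65 ÷ (179.9/100)
     = 13486.65 ÷ 1.799 = 7496.7482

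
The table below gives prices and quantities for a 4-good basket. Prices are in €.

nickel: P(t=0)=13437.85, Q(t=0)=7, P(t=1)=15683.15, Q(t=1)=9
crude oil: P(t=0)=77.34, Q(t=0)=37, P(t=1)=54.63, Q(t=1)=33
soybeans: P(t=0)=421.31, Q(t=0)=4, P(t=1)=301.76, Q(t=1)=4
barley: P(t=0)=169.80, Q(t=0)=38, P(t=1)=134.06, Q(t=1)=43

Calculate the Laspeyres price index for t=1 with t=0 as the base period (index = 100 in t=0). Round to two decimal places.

Laspeyres price index uses base-period quantities as weights.
ΣP(t=1)·Q(t=0) = 15683.15×7 + 54.63×37 + 301.76×4 + 134.06×38 = 109782.05 + 2021.31 + 1207.04 + 5094.28 = 118104.68
ΣP(t=0)·Q(t=0) = 13437.85×7 + 77.34×37 + 421.31×4 + 169.80×38 = 94064.95 + 2861.58 + 1685.24 + 6452.4 = 105064.17
Index = 118104.68 / 105064.17 × 100 = 112.4119

112.41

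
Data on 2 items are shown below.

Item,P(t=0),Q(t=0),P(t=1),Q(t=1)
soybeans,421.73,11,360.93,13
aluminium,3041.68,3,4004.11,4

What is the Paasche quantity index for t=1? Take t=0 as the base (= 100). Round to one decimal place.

Paasche quantity index uses current-period prices as weights.
ΣP(t=1)·Q(t=1) = 360.93×13 + 4004.11×4 = 4692.09 + 16016.44 = 20708.53
ΣP(t=1)·Q(t=0) = 360.93×11 + 4004.11×3 = 3970.23 + 12012.33 = 15982.56
Index = 20708.53 / 15982.56 × 100 = 129.5695

129.6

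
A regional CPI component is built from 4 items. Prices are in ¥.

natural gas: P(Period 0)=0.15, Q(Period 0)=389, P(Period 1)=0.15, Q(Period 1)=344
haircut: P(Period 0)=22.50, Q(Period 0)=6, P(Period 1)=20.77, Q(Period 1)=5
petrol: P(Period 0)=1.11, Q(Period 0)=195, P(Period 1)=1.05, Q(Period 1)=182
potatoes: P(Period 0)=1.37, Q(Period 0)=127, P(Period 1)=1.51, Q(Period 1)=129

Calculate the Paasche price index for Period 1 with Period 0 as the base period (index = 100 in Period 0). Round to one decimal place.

Paasche price index uses current-period quantities as weights.
ΣP(Period 1)·Q(Period 1) = 0.15×344 + 20.77×5 + 1.05×182 + 1.51×129 = 51.6 + 103.85 + 191.1 + 194.79 = 541.34
ΣP(Period 0)·Q(Period 1) = 0.15×344 + 22.50×5 + 1.11×182 + 1.37×129 = 51.6 + 112.5 + 202.02 + 176.73 = 542.85
Index = 541.34 / 542.85 × 100 = 99.7218

99.7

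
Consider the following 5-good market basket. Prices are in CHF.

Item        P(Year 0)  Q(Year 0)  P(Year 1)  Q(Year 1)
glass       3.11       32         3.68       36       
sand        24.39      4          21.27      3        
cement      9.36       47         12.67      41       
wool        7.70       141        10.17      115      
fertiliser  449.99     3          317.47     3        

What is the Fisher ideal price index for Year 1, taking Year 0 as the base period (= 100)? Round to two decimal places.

Laspeyres component (base-period weights):
ΣP(Year 1)Q(Year 0) = 3.68×32 + 21.27×4 + 12.67×47 + 10.17×141 + 317.47×3 = 117.76 + 85.08 + 595.49 + 1433.97 + 952.41 = 3184.71
ΣP(Year 0)Q(Year 0) = 3.11×32 + 24.39×4 + 9.36×47 + 7.70×141 + 449.99×3 = 99.52 + 97.56 + 439.92 + 1085.7 + 1349.97 = 3072.67
L = 3184.71 / 3072.67 × 100 = 103.6463
Paasche component (current-period weights):
ΣP(Year 1)Q(Year 1) = 3.68×36 + 21.27×3 + 12.67×41 + 10.17×115 + 317.47×3 = 132.48 + 63.81 + 519.47 + 1169.55 + 952.41 = 2837.72
ΣP(Year 0)Q(Year 1) = 3.11×36 + 24.39×3 + 9.36×41 + 7.70×115 + 449.99×3 = 111.96 + 73.17 + 383.76 + 885.5 + 1349.97 = 2804.36
P = 2837.72 / 2804.36 × 100 = 101.1896
Fisher = √(L × P) = √(103.6463 × 101.1896) = 102.4106

102.41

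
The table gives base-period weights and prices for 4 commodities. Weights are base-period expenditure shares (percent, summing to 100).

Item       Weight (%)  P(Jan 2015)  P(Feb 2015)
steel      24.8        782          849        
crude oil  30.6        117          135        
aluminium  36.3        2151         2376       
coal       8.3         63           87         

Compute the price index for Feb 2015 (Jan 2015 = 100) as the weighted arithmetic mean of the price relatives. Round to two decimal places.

113.79

steel: 24.8 × (849/782) = 24.8 × 1.085678 = 26.9248
crude oil: 30.6 × (135/117) = 30.6 × 1.153846 = 35.3077
aluminium: 36.3 × (2376/2151) = 36.3 × 1.104603 = 40.0971
coal: 8.3 × (87/63) = 8.3 × 1.380952 = 11.4619
Index = Σ wᵢ·(p₁ᵢ/p₀ᵢ) = 26.9248 + 35.3077 + 40.0971 + 11.4619 = 113.7915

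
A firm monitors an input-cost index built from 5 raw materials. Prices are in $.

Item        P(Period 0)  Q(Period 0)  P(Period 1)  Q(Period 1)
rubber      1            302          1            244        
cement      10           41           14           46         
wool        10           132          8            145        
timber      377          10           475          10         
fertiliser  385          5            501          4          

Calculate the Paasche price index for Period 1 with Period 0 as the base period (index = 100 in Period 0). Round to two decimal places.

Paasche price index uses current-period quantities as weights.
ΣP(Period 1)·Q(Period 1) = 1×244 + 14×46 + 8×145 + 475×10 + 501×4 = 244 + 644 + 1160 + 4750 + 2004 = 8802
ΣP(Period 0)·Q(Period 1) = 1×244 + 10×46 + 10×145 + 377×10 + 385×4 = 244 + 460 + 1450 + 3770 + 1540 = 7464
Index = 8802 / 7464 × 100 = 117.9260

117.93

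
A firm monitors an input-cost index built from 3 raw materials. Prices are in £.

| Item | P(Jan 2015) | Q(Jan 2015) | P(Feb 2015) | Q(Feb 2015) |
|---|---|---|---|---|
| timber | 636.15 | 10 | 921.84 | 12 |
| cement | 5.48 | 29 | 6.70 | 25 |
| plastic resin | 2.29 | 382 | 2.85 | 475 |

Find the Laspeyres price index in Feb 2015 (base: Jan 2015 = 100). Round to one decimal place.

Laspeyres price index uses base-period quantities as weights.
ΣP(Feb 2015)·Q(Jan 2015) = 921.84×10 + 6.70×29 + 2.85×382 = 9218.4 + 194.3 + 1088.7 = 10501.4
ΣP(Jan 2015)·Q(Jan 2015) = 636.15×10 + 5.48×29 + 2.29×382 = 6361.5 + 158.92 + 874.78 = 7395.2
Index = 10501.4 / 7395.2 × 100 = 142.0029

142.0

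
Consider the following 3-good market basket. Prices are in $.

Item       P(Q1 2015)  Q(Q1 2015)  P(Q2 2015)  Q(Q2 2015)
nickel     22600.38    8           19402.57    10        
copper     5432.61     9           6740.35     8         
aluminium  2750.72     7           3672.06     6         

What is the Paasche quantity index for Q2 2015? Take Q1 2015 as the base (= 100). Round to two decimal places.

Paasche quantity index uses current-period prices as weights.
ΣP(Q2 2015)·Q(Q2 2015) = 19402.57×10 + 6740.35×8 + 3672.06×6 = 194025.7 + 53922.8 + 22032.36 = 269980.86
ΣP(Q2 2015)·Q(Q1 2015) = 19402.57×8 + 6740.35×9 + 3672.06×7 = 155220.56 + 60663.15 + 25704.42 = 241588.13
Index = 269980.86 / 241588.13 × 100 = 111.7525

111.75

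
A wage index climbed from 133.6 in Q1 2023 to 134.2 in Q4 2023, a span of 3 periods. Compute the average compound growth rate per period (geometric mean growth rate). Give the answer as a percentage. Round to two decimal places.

0.15%

Growth factor = (134.2/133.6)^(1/3) = (1.004491)^(1/3) = 1.001495
Growth rate = 1.001495 − 1 = 0.001495 = 0.1495%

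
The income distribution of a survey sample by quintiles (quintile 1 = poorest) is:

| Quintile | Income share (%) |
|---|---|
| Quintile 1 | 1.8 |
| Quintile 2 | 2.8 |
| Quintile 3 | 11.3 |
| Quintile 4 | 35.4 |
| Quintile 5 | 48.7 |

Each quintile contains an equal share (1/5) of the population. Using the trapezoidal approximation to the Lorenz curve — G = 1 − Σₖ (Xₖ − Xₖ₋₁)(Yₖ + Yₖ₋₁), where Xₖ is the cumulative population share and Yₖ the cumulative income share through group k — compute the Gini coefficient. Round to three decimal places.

0.506

Cumulative income shares Yₖ: 0.0180, 0.0460, 0.1590, 0.5130, 1.0000
Σ (Xₖ−Xₖ₋₁)(Yₖ+Yₖ₋₁) = (1/5)(0.0180+0.0000) + (1/5)(0.0460+0.0180) + (1/5)(0.1590+0.0460) + (1/5)(0.5130+0.1590) + (1/5)(1.0000+0.5130)
  = 0.0036 + 0.0128 + 0.0410 + 0.1344 + 0.3026 = 0.4944
G = 1 − 0.4944 = 0.5056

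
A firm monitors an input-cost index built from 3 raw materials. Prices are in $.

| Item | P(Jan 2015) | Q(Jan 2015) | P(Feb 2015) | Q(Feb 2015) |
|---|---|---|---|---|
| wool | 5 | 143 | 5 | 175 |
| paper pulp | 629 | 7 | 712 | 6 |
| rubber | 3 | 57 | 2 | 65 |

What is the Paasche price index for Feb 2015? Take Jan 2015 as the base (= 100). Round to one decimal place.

Paasche price index uses current-period quantities as weights.
ΣP(Feb 2015)·Q(Feb 2015) = 5×175 + 712×6 + 2×65 = 875 + 4272 + 130 = 5277
ΣP(Jan 2015)·Q(Feb 2015) = 5×175 + 629×6 + 3×65 = 875 + 3774 + 195 = 4844
Index = 5277 / 4844 × 100 = 108.9389

108.9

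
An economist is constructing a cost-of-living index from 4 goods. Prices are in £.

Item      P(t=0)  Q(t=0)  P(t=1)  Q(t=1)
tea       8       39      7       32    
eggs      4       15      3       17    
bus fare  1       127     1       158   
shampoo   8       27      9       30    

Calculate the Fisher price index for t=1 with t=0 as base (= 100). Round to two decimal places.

96.79

Laspeyres component (base-period weights):
ΣP(t=1)Q(t=0) = 7×39 + 3×15 + 1×127 + 9×27 = 273 + 45 + 127 + 243 = 688
ΣP(t=0)Q(t=0) = 8×39 + 4×15 + 1×127 + 8×27 = 312 + 60 + 127 + 216 = 715
L = 688 / 715 × 100 = 96.2238
Paasche component (current-period weights):
ΣP(t=1)Q(t=1) = 7×32 + 3×17 + 1×158 + 9×30 = 224 + 51 + 158 + 270 = 703
ΣP(t=0)Q(t=1) = 8×32 + 4×17 + 1×158 + 8×30 = 256 + 68 + 158 + 240 = 722
P = 703 / 722 × 100 = 97.3684
Fisher = √(L × P) = √(96.2238 × 97.3684) = 96.7944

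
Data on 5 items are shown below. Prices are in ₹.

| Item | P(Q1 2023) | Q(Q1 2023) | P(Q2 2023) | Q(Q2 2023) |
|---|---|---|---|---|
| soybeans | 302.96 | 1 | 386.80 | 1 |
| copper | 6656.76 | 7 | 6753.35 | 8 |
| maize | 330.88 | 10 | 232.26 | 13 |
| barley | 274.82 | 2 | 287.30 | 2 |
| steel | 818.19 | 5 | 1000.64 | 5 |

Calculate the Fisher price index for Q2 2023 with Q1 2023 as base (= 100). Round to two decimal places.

101.06

Laspeyres component (base-period weights):
ΣP(Q2 2023)Q(Q1 2023) = 386.80×1 + 6753.35×7 + 232.26×10 + 287.30×2 + 1000.64×5 = 386.8 + 47273.45 + 2322.6 + 574.6 + 5003.2 = 55560.65
ΣP(Q1 2023)Q(Q1 2023) = 302.96×1 + 6656.76×7 + 330.88×10 + 274.82×2 + 818.19×5 = 302.96 + 46597.32 + 3308.8 + 549.64 + 4090.95 = 54849.67
L = 55560.65 / 54849.67 × 100 = 101.2962
Paasche component (current-period weights):
ΣP(Q2 2023)Q(Q2 2023) = 386.80×1 + 6753.35×8 + 232.26×13 + 287.30×2 + 1000.64×5 = 386.8 + 54026.8 + 3019.38 + 574.6 + 5003.2 = 63010.78
ΣP(Q1 2023)Q(Q2 2023) = 302.96×1 + 6656.76×8 + 330.88×13 + 274.82×2 + 818.19×5 = 302.96 + 53254.08 + 4301.44 + 549.64 + 4090.95 = 62499.07
P = 63010.78 / 62499.07 × 100 = 100.8187
Fisher = √(L × P) = √(101.2962 × 100.8187) = 101.0572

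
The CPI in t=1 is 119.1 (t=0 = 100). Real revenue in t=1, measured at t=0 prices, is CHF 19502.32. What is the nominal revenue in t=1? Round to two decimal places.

Nominal = Real × (Index/100) = 19502.32 × (119.1/100)
        = 19502.32 × 1.191 = 23227.2631

23227.26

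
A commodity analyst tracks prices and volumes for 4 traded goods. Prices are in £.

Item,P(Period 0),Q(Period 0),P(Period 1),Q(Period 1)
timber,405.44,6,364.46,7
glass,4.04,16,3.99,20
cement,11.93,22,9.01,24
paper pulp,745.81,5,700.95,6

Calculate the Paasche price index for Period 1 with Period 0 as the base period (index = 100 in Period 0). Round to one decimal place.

Paasche price index uses current-period quantities as weights.
ΣP(Period 1)·Q(Period 1) = 364.46×7 + 3.99×20 + 9.01×24 + 700.95×6 = 2551.22 + 79.8 + 216.24 + 4205.7 = 7052.96
ΣP(Period 0)·Q(Period 1) = 405.44×7 + 4.04×20 + 11.93×24 + 745.81×6 = 2838.08 + 80.8 + 286.32 + 4474.86 = 7680.06
Index = 7052.96 / 7680.06 × 100 = 91.8347

91.8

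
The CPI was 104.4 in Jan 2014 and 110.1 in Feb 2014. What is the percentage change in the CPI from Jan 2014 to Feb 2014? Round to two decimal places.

Change = (110.1 − 104.4) / 104.4 × 100
       = 5.7 / 104.4 × 100 = 5.4598%

5.46%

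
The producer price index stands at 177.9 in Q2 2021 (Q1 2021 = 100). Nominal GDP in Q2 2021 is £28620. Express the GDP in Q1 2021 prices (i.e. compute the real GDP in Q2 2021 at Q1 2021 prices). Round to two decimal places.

Real = Nominal ÷ (Index/100) = 28620 ÷ (177.9/100)
     = 28620 ÷ 1.779 = 16087.6897

16087.69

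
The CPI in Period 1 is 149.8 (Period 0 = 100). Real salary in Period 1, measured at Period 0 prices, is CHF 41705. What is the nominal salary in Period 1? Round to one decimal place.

Nominal = Real × (Index/100) = 41705 × (149.8/100)
        = 41705 × 1.498 = 62474.0900

62474.1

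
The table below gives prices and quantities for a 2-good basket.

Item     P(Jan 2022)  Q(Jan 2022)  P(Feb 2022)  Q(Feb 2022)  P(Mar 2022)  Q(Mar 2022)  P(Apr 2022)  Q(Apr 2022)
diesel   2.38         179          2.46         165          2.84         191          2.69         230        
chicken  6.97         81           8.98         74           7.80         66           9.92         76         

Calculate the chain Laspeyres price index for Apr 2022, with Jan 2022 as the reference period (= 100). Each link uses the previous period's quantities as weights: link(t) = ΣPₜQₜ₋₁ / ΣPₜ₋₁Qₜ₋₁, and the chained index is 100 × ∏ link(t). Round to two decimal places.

127.29

Link Jan 2022→Feb 2022:
ΣP(Feb 2022)Q(Jan 2022) = 2.46×179 + 8.98×81 = 440.34 + 727.38 = 1167.72
ΣP(Jan 2022)Q(Jan 2022) = 2.38×179 + 6.97×81 = 426.02 + 564.57 = 990.59
link = 1167.72/990.59 = 1.178813
Link Feb 2022→Mar 2022:
ΣP(Mar 2022)Q(Feb 2022) = 2.84×165 + 7.80×74 = 468.6 + 577.2 = 1045.8
ΣP(Feb 2022)Q(Feb 2022) = 2.46×165 + 8.98×74 = 405.9 + 664.52 = 1070.42
link = 1045.8/1070.42 = 0.977000
Link Mar 2022→Apr 2022:
ΣP(Apr 2022)Q(Mar 2022) = 2.69×191 + 9.92×66 = 513.79 + 654.72 = 1168.51
ΣP(Mar 2022)Q(Mar 2022) = 2.84×191 + 7.80×66 = 542.44 + 514.8 = 1057.24
link = 1168.51/1057.24 = 1.105246
Chained index = 100 × 1.178813 × 0.977000 × 1.105246 = 127.2911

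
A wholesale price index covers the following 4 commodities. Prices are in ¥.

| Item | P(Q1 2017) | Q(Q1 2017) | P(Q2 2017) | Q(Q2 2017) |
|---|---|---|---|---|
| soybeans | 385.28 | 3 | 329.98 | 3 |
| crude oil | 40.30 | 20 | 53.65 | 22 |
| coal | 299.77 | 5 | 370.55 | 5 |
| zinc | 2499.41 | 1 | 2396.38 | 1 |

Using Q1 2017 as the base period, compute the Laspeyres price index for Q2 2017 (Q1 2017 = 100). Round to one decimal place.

105.9

Laspeyres price index uses base-period quantities as weights.
ΣP(Q2 2017)·Q(Q1 2017) = 329.98×3 + 53.65×20 + 370.55×5 + 2396.38×1 = 989.94 + 1073 + 1852.75 + 2396.38 = 6312.07
ΣP(Q1 2017)·Q(Q1 2017) = 385.28×3 + 40.30×20 + 299.77×5 + 2499.41×1 = 1155.84 + 806 + 1498.85 + 2499.41 = 5960.1
Index = 6312.07 / 5960.1 × 100 = 105.9054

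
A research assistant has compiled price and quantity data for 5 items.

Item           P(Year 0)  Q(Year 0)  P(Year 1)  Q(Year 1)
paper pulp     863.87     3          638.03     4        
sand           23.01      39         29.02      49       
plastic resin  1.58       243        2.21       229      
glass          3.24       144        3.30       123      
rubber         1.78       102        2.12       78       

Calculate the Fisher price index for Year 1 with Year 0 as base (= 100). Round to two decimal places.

Laspeyres component (base-period weights):
ΣP(Year 1)Q(Year 0) = 638.03×3 + 29.02×39 + 2.21×243 + 3.30×144 + 2.12×102 = 1914.09 + 1131.78 + 537.03 + 475.2 + 216.24 = 4274.34
ΣP(Year 0)Q(Year 0) = 863.87×3 + 23.01×39 + 1.58×243 + 3.24×144 + 1.78×102 = 2591.61 + 897.39 + 383.94 + 466.56 + 181.56 = 4521.06
L = 4274.34 / 4521.06 × 100 = 94.5429
Paasche component (current-period weights):
ΣP(Year 1)Q(Year 1) = 638.03×4 + 29.02×49 + 2.21×229 + 3.30×123 + 2.12×78 = 2552.12 + 1421.98 + 506.09 + 405.9 + 165.36 = 5051.45
ΣP(Year 0)Q(Year 1) = 863.87×4 + 23.01×49 + 1.58×229 + 3.24×123 + 1.78×78 = 3455.48 + 1127.49 + 361.82 + 398.52 + 138.84 = 5482.15
P = 5051.45 / 5482.15 × 100 = 92.1436
Fisher = √(L × P) = √(94.5429 × 92.1436) = 93.3355

93.34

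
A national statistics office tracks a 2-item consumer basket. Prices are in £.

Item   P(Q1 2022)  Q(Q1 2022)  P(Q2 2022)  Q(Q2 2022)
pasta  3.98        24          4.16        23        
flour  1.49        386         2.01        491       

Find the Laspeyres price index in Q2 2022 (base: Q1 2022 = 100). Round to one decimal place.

130.6

Laspeyres price index uses base-period quantities as weights.
ΣP(Q2 2022)·Q(Q1 2022) = 4.16×24 + 2.01×386 = 99.84 + 775.86 = 875.7
ΣP(Q1 2022)·Q(Q1 2022) = 3.98×24 + 1.49×386 = 95.52 + 575.14 = 670.66
Index = 875.7 / 670.66 × 100 = 130.5729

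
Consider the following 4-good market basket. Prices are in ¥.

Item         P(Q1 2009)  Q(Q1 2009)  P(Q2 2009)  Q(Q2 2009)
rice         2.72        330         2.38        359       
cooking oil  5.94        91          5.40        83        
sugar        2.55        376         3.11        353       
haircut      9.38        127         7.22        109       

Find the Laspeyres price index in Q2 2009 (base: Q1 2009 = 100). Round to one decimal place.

Laspeyres price index uses base-period quantities as weights.
ΣP(Q2 2009)·Q(Q1 2009) = 2.38×330 + 5.40×91 + 3.11×376 + 7.22×127 = 785.4 + 491.4 + 1169.36 + 916.94 = 3363.1
ΣP(Q1 2009)·Q(Q1 2009) = 2.72×330 + 5.94×91 + 2.55×376 + 9.38×127 = 897.6 + 540.54 + 958.8 + 1191.26 = 3588.2
Index = 3363.1 / 3588.2 × 100 = 93.7267

93.7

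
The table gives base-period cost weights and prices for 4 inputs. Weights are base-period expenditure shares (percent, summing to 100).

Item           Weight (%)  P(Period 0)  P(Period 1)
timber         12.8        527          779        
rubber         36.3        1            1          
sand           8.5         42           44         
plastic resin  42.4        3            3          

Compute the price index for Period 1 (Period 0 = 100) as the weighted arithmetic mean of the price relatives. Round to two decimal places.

timber: 12.8 × (779/527) = 12.8 × 1.478178 = 18.9207
rubber: 36.3 × (1/1) = 36.3 × 1.000000 = 36.3000
sand: 8.5 × (44/42) = 8.5 × 1.047619 = 8.9048
plastic resin: 42.4 × (3/3) = 42.4 × 1.000000 = 42.4000
Index = Σ wᵢ·(p₁ᵢ/p₀ᵢ) = 18.9207 + 36.3000 + 8.9048 + 42.4000 = 106.5254

106.53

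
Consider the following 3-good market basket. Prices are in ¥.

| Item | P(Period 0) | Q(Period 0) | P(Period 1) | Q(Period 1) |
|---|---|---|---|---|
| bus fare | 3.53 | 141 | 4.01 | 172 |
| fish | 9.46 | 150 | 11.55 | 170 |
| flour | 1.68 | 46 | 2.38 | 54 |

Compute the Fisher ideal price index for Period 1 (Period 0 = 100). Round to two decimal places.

Laspeyres component (base-period weights):
ΣP(Period 1)Q(Period 0) = 4.01×141 + 11.55×150 + 2.38×46 = 565.41 + 1732.5 + 109.48 = 2407.39
ΣP(Period 0)Q(Period 0) = 3.53×141 + 9.46×150 + 1.68×46 = 497.73 + 1419 + 77.28 = 1994.01
L = 2407.39 / 1994.01 × 100 = 120.7311
Paasche component (current-period weights):
ΣP(Period 1)Q(Period 1) = 4.01×172 + 11.55×170 + 2.38×54 = 689.72 + 1963.5 + 128.52 = 2781.74
ΣP(Period 0)Q(Period 1) = 3.53×172 + 9.46×170 + 1.68×54 = 607.16 + 1608.2 + 90.72 = 2306.08
P = 2781.74 / 2306.08 × 100 = 120.6263
Fisher = √(L × P) = √(120.7311 × 120.6263) = 120.6787

120.68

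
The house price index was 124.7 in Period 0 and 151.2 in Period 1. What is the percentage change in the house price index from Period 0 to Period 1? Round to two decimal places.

Change = (151.2 − 124.7) / 124.7 × 100
       = 26.5 / 124.7 × 100 = 21.2510%

21.25%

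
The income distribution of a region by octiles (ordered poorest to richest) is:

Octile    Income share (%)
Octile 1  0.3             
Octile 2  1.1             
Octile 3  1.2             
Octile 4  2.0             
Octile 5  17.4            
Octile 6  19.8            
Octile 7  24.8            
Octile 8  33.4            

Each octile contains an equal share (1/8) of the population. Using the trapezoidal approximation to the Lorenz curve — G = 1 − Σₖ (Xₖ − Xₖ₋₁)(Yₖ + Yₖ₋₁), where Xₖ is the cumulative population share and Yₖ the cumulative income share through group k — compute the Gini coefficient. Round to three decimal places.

Cumulative income shares Yₖ: 0.0030, 0.0140, 0.0260, 0.0460, 0.2200, 0.4180, 0.6660, 1.0000
Σ (Xₖ−Xₖ₋₁)(Yₖ+Yₖ₋₁) = (1/8)(0.0030+0.0000) + (1/8)(0.0140+0.0030) + (1/8)(0.0260+0.0140) + (1/8)(0.0460+0.0260) + (1/8)(0.2200+0.0460) + (1/8)(0.4180+0.2200) + (1/8)(0.6660+0.4180) + (1/8)(1.0000+0.6660)
  = 0.0004 + 0.0021 + 0.0050 + 0.0090 + 0.0332 + 0.0797 + 0.1355 + 0.2082 = 0.4732
G = 1 − 0.4732 = 0.5268

0.527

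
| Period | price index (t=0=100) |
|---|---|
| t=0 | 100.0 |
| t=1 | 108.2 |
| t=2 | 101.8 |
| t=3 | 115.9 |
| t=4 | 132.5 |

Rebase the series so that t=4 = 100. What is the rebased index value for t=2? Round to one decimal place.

76.8

Rebased(t=2) = 101.8 / 132.5 × 100 = 76.8302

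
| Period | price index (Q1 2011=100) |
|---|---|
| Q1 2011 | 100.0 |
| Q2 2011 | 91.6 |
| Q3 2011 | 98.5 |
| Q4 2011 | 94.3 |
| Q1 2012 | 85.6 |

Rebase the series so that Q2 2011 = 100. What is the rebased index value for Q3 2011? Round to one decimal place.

107.5

Rebased(Q3 2011) = 98.5 / 91.6 × 100 = 107.5328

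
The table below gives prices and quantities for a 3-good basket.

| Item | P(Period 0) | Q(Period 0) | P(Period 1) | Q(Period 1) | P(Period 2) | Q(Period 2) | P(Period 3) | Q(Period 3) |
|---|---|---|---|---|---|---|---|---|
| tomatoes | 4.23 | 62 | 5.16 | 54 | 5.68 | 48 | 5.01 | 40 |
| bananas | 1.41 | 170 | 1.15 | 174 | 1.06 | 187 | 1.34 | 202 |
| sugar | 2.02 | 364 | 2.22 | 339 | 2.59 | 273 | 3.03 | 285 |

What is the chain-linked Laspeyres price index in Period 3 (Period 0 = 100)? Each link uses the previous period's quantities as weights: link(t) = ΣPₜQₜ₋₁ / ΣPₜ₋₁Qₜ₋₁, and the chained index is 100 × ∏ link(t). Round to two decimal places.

133.12

Link Period 0→Period 1:
ΣP(Period 1)Q(Period 0) = 5.16×62 + 1.15×170 + 2.22×364 = 319.92 + 195.5 + 808.08 = 1323.5
ΣP(Period 0)Q(Period 0) = 4.23×62 + 1.41×170 + 2.02×364 = 262.26 + 239.7 + 735.28 = 1237.24
link = 1323.5/1237.24 = 1.069720
Link Period 1→Period 2:
ΣP(Period 2)Q(Period 1) = 5.68×54 + 1.06×174 + 2.59×339 = 306.72 + 184.44 + 878.01 = 1369.17
ΣP(Period 1)Q(Period 1) = 5.16×54 + 1.15×174 + 2.22×339 = 278.64 + 200.1 + 752.58 = 1231.32
link = 1369.17/1231.32 = 1.111953
Link Period 2→Period 3:
ΣP(Period 3)Q(Period 2) = 5.01×48 + 1.34×187 + 3.03×273 = 240.48 + 250.58 + 827.19 = 1318.25
ΣP(Period 2)Q(Period 2) = 5.68×48 + 1.06×187 + 2.59×273 = 272.64 + 198.22 + 707.07 = 1177.93
link = 1318.25/1177.93 = 1.119124
Chained index = 100 × 1.069720 × 1.111953 × 1.119124 = 133.1174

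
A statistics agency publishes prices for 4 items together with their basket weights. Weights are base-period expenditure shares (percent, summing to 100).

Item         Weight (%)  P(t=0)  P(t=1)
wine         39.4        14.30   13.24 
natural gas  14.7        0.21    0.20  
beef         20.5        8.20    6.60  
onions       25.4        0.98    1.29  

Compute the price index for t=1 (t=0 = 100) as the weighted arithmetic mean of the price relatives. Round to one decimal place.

wine: 39.4 × (13.24/14.30) = 39.4 × 0.925874 = 36.4794
natural gas: 14.7 × (0.20/0.21) = 14.7 × 0.952381 = 14.0000
beef: 20.5 × (6.60/8.20) = 20.5 × 0.804878 = 16.5000
onions: 25.4 × (1.29/0.98) = 25.4 × 1.316327 = 33.4347
Index = Σ wᵢ·(p₁ᵢ/p₀ᵢ) = 36.4794 + 14.0000 + 16.5000 + 33.4347 = 100.4141

100.4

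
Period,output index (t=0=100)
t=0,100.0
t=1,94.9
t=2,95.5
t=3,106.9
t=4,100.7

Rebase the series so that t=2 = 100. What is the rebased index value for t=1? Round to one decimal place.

99.4

Rebased(t=1) = 94.9 / 95.5 × 100 = 99.3717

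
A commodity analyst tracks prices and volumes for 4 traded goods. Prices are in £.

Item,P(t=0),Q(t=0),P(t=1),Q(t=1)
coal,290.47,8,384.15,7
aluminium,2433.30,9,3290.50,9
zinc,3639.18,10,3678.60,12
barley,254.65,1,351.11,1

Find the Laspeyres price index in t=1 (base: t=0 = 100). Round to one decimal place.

Laspeyres price index uses base-period quantities as weights.
ΣP(t=1)·Q(t=0) = 384.15×8 + 3290.50×9 + 3678.60×10 + 351.11×1 = 3073.2 + 29614.5 + 36786 + 351.11 = 69824.81
ΣP(t=0)·Q(t=0) = 290.47×8 + 2433.30×9 + 3639.18×10 + 254.65×1 = 2323.76 + 21899.7 + 36391.8 + 254.65 = 60869.91
Index = 69824.81 / 60869.91 × 100 = 114.7115

114.7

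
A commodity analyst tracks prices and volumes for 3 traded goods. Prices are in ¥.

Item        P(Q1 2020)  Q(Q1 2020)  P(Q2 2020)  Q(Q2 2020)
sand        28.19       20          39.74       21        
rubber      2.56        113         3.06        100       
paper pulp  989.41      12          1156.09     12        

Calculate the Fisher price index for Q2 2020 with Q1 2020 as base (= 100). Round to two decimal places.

118.00

Laspeyres component (base-period weights):
ΣP(Q2 2020)Q(Q1 2020) = 39.74×20 + 3.06×113 + 1156.09×12 = 794.8 + 345.78 + 13873.08 = 15013.66
ΣP(Q1 2020)Q(Q1 2020) = 28.19×20 + 2.56×113 + 989.41×12 = 563.8 + 289.28 + 11872.92 = 12726
L = 15013.66 / 12726 × 100 = 117.9763
Paasche component (current-period weights):
ΣP(Q2 2020)Q(Q2 2020) = 39.74×21 + 3.06×100 + 1156.09×12 = 834.54 + 306 + 13873.08 = 15013.62
ΣP(Q1 2020)Q(Q2 2020) = 28.19×21 + 2.56×100 + 989.41×12 = 591.99 + 256 + 11872.92 = 12720.91
P = 15013.62 / 12720.91 × 100 = 118.0232
Fisher = √(L × P) = √(117.9763 × 118.0232) = 117.9997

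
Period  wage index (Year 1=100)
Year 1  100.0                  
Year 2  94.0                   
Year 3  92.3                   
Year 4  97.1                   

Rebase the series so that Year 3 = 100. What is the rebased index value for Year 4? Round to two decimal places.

Rebased(Year 4) = 97.1 / 92.3 × 100 = 105.2004

105.20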